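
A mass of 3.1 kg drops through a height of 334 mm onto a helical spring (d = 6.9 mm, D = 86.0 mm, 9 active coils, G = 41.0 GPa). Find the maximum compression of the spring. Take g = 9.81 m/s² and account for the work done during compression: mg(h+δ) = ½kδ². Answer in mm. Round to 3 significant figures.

k = Gd⁴/(8D³N_a) = (41.0×10³)(6.9⁴)/(8·86.0³·9) = 2.0293 N/mm
W = mg = 3.1 × 9.81 = 30.411 N
½kδ² − Wδ − Wh = 0 → δ = (W + √(W² + 2kWh))/k
δ = (30.411 + √(924.83 + 41224.9))/2.0293 = (30.411 + 205.3)/2.0293 = 116.15 mm

116 mm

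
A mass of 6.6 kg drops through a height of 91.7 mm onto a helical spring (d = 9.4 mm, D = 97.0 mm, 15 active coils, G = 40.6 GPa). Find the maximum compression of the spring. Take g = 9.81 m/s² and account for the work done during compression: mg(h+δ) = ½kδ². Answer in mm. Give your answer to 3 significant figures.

90.2 mm

k = Gd⁴/(8D³N_a) = (40.6×10³)(9.4⁴)/(8·97.0³·15) = 2.8943 N/mm
W = mg = 6.6 × 9.81 = 64.746 N
½kδ² − Wδ − Wh = 0 → δ = (W + √(W² + 2kWh))/k
δ = (64.746 + √(4192 + 34367.9))/2.8943 = (64.746 + 196.37)/2.8943 = 90.217 mm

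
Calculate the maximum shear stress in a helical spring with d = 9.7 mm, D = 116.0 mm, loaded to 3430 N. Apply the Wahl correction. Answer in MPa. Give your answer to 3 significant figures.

Spring index C = D/d = 116.0/9.7 = 11.9588
K_W = (4C−1)/(4C−4) + 0.615/C = 46.835/43.835 + 0.0514 = 1.1199
τ₀ = 8FD/(πd³) = 8·3430·116.0/(π·9.7³) = 3.18304e+06/2867.2 = 1110.1 MPa
τ_max = K·τ₀ = 1.1199 × 1110.1 = 1243.2 MPa

1240 MPa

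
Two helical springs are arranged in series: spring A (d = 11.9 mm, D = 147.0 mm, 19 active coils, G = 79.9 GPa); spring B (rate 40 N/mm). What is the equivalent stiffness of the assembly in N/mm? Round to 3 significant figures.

3.06 N/mm

k_A = Gd⁴/(8D³N_a) = (79.9×10³)(11.9⁴)/(8·147.0³·19) = 3.3185 N/mm
Series: 1/k_eq = 1/3.3185 + 1/40 = 0.32634; k_eq = 3.0643 N/mm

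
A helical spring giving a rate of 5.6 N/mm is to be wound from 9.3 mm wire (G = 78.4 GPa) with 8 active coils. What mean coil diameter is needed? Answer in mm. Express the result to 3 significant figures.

D = (Gd⁴/(8N_a·k))^(1/3) = (78.4×10³·9.3⁴/(8·8·5.6))^(1/3)
  = (1.63636e+06)^(1/3) = 117.8401 mm

118 mm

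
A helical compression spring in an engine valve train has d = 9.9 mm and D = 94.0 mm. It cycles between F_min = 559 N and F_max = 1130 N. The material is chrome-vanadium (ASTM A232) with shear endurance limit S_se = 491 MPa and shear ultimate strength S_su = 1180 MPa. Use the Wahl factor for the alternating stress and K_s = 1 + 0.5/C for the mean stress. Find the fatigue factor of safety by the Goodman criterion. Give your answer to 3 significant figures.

C = D/d = 94.0/9.9 = 9.4949; K_W = (4C−1)/(4C−4)+0.615/C = 1.1531; K_s = 1+0.5/C = 1.0527
F_a = (F_max−F_min)/2 = 285.5 N; F_m = (F_max+F_min)/2 = 844.5 N
τ_a = K_W·8F_aD/(πd³) = 1.1531 × 70.432 = 81.212 MPa
τ_m = K_s·8F_mD/(πd³) = 1.0527 × 208.33 = 219.31 MPa
Goodman: 1/n_f = τ_a/S_se + τ_m/S_su = 81.212/491 + 219.31/1180 = 0.16540 + 0.18585 = 0.35125
n_f = 1/0.35125 = 2.847

2.85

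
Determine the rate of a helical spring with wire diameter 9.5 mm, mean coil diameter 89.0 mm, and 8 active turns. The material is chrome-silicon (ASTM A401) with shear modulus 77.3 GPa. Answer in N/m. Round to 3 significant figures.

k = Gd⁴/(8D³N_a) = (77.3×10³ × 9.5⁴) / (8 × 89.0³ × 8)
  = 6.29613e+08 / 4.5118e+07 = 13.955 N/mm = 13955 N/m

14000 N/m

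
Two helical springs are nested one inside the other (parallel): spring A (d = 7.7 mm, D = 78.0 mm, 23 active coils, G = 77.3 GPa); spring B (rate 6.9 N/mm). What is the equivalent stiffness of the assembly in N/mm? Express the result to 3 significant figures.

10.0 N/mm

k_A = Gd⁴/(8D³N_a) = (77.3×10³)(7.7⁴)/(8·78.0³·23) = 3.112 N/mm
Parallel: k_eq = 3.112 + 6.9 = 10.012 N/mm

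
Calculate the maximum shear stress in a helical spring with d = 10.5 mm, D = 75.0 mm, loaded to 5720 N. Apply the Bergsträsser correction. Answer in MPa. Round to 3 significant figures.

Spring index C = D/d = 75.0/10.5 = 7.1429
K_B = (4C+2)/(4C−3) = 30.571/25.571 = 1.1955
τ₀ = 8FD/(πd³) = 8·5720·75.0/(π·10.5³) = 3.432e+06/3636.8 = 943.69 MPa
τ_max = K·τ₀ = 1.1955 × 943.69 = 1128.2 MPa

1130 MPa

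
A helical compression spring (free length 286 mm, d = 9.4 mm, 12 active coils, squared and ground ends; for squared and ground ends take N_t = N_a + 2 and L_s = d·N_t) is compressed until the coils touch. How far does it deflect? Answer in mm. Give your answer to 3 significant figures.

154 mm

N_t = 14; L_s = 9.4·14 = 131.6 mm
δ_solid = L₀ − L_s = 286 − 131.6 = 154.4 mm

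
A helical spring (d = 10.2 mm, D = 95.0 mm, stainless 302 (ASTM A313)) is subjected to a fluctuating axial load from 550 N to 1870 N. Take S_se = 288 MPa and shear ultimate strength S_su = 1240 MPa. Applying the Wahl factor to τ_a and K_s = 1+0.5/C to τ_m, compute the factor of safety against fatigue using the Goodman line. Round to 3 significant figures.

C = D/d = 95.0/10.2 = 9.3137; K_W = (4C−1)/(4C−4)+0.615/C = 1.1562; K_s = 1+0.5/C = 1.0537
F_a = (F_max−F_min)/2 = 660 N; F_m = (F_max+F_min)/2 = 1210 N
τ_a = K_W·8F_aD/(πd³) = 1.1562 × 150.46 = 173.96 MPa
τ_m = K_s·8F_mD/(πd³) = 1.0537 × 275.83 = 290.64 MPa
Goodman: 1/n_f = τ_a/S_se + τ_m/S_su = 173.96/288 + 290.64/1240 = 0.60404 + 0.23439 = 0.83843
n_f = 1/0.83843 = 1.193

1.19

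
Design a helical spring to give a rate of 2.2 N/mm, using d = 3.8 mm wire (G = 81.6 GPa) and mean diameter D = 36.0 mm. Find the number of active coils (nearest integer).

N_a = Gd⁴/(8D³k) = (81.6×10³ × 3.8⁴)/(8 × 36.0³ × 2.2)
    = 1.70147e+07 / 821146 = 20.72 → 21 coils

21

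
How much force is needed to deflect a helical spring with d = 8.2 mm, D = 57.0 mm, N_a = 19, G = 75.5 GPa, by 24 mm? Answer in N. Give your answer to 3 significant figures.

291 N

k = Gd⁴/(8D³N_a) = (75.5×10³)(8.2⁴)/(8·57.0³·19) = 12.126 N/mm
F = k·δ = 12.126 × 24 = 291.04 N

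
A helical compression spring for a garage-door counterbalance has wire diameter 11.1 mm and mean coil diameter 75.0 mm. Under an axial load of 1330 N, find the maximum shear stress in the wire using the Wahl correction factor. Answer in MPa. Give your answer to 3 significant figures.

Spring index C = D/d = 75.0/11.1 = 6.7568
K_W = (4C−1)/(4C−4) + 0.615/C = 26.027/23.027 + 0.0910 = 1.2213
τ₀ = 8FD/(πd³) = 8·1330·75.0/(π·11.1³) = 798000/4296.5 = 185.73 MPa
τ_max = K·τ₀ = 1.2213 × 185.73 = 226.83 MPa

227 MPa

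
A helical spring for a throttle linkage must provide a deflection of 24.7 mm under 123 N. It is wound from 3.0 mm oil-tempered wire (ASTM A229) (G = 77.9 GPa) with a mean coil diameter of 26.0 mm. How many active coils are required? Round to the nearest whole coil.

Required rate k = F/δ = 123/24.7 = 4.9798 N/mm
N_a = Gd⁴/(8D³k) = (77.9×10³ × 3.0⁴)/(8 × 26.0³ × 4.9798)
    = 6.3099e+06 / 700194 = 9.012 → 9 coils

9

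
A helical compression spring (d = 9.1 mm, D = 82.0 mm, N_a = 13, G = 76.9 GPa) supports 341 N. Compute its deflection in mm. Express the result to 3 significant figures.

37.1 mm

k = Gd⁴/(8D³N_a) = (76.9×10³)(9.1⁴)/(8·82.0³·13) = 9.1964 N/mm
δ = F/k = 341 / 9.1964 = 37.08 mm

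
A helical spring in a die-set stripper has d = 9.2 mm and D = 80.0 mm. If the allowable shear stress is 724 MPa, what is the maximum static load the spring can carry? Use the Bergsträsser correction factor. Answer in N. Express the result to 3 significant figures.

C = D/d = 80.0/9.2 = 8.6957
K_B = (4C+2)/(4C−3) = 36.783/31.783 = 1.1573
τ_max = K·8FD/(πd³) → F_max = τ_allow·πd³/(8DK)
F_max = 724·π·9.2³/(8·80.0·1.1573) = 1.7711e+06/740.68 = 2391.2 N

2390 N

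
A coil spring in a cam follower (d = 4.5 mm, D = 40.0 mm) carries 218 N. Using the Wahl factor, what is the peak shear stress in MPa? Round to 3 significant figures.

Spring index C = D/d = 40.0/4.5 = 8.8889
K_W = (4C−1)/(4C−4) + 0.615/C = 34.556/31.556 + 0.0692 = 1.1643
τ₀ = 8FD/(πd³) = 8·218·40.0/(π·4.5³) = 69760/286.28 = 243.68 MPa
τ_max = K·τ₀ = 1.1643 × 243.68 = 283.71 MPa

284 MPa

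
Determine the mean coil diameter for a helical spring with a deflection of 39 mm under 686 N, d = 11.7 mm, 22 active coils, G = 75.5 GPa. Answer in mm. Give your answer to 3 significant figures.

Required rate k = F/δ = 686/39 = 17.59 N/mm
D = (Gd⁴/(8N_a·k))^(1/3) = (75.5×10³·11.7⁴/(8·22·17.59))^(1/3)
  = (457002)^(1/3) = 77.0264 mm

77.0 mm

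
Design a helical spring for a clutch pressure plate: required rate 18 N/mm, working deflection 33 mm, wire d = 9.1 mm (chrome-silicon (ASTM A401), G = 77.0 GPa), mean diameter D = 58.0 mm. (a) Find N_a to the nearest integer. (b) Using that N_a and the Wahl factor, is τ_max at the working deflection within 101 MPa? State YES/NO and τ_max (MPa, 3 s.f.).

N_a = Gd⁴/(8D³k) = (77.0×10³)(9.1⁴)/(8·58.0³·18) = 18.79 → N_a = 19
Actual rate k = Gd⁴/(8D³·19) = 17.804 N/mm
Working load F = kδ = 17.804·33 = 587.55 N
C = 58.0/9.1 = 6.3736; K_W = (4C−1)/(4C−4)+0.615/C = 1.2361
τ_max = K_W·8FD/(πd³) = 1.2361·115.16 = 142.34 MPa
τ_max > 101 MPa → exceeds allowable

(a) 19 coils; (b) NO, τ_max = 142 MPa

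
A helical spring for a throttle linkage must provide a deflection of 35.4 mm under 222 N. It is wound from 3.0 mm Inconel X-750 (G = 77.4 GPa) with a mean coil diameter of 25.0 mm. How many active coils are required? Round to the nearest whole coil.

Required rate k = F/δ = 222/35.4 = 6.2712 N/mm
N_a = Gd⁴/(8D³k) = (77.4×10³ × 3.0⁴)/(8 × 25.0³ × 6.2712)
    = 6.2694e+06 / 783898 = 7.998 → 8 coils

8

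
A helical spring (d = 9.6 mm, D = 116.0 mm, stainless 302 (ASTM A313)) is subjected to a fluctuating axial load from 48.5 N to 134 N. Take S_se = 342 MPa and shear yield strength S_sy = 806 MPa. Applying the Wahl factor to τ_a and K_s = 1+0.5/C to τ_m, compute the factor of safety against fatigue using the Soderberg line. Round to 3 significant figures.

11.6

C = D/d = 116.0/9.6 = 12.0833; K_W = (4C−1)/(4C−4)+0.615/C = 1.1186; K_s = 1+0.5/C = 1.0414
F_a = (F_max−F_min)/2 = 42.75 N; F_m = (F_max+F_min)/2 = 91.25 N
τ_a = K_W·8F_aD/(πd³) = 1.1186 × 14.273 = 15.965 MPa
τ_m = K_s·8F_mD/(πd³) = 1.0414 × 30.466 = 31.727 MPa
Soderberg: 1/n_f = τ_a/S_se + τ_m/S_sy = 15.965/342 + 31.727/806 = 0.04668 + 0.03936 = 0.086046
n_f = 1/0.086046 = 11.62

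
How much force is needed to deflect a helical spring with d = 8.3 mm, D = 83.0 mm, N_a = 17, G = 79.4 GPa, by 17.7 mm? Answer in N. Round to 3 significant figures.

85.8 N

k = Gd⁴/(8D³N_a) = (79.4×10³)(8.3⁴)/(8·83.0³·17) = 4.8457 N/mm
F = k·δ = 4.8457 × 17.7 = 85.77 N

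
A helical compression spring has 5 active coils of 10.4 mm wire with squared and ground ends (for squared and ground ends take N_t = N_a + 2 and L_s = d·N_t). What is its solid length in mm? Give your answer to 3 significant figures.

squared and ground ends: N_t = N_a + 2 = 5 + 2 = 7
L_s = d·N_t = 10.4 × 7 = 72.8 mm

72.8 mm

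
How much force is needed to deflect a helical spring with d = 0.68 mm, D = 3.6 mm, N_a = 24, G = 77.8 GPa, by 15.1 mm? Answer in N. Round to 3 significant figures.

k = Gd⁴/(8D³N_a) = (77.8×10³)(0.68⁴)/(8·3.6³·24) = 1.857 N/mm
F = k·δ = 1.857 × 15.1 = 28.04 N

28.0 N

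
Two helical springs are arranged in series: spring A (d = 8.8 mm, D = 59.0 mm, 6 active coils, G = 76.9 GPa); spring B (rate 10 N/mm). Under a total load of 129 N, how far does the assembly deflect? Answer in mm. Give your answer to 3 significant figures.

15.7 mm

k_A = Gd⁴/(8D³N_a) = (76.9×10³)(8.8⁴)/(8·59.0³·6) = 46.78 N/mm
Series: 1/k_eq = 1/46.78 + 1/10 = 0.12138; k_eq = 8.2388 N/mm
δ = F/k_eq = 129/8.2388 = 15.658 mm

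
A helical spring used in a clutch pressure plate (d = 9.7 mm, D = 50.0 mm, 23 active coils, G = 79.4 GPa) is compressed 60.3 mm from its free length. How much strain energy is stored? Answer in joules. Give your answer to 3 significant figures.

k = Gd⁴/(8D³N_a) = (79.4×10³)(9.7⁴)/(8·50.0³·23) = 30.562 N/mm
U = ½kδ² = 0.5 × 30.562 × 60.3² = 55563 N·mm = 55.563 J

55.6 J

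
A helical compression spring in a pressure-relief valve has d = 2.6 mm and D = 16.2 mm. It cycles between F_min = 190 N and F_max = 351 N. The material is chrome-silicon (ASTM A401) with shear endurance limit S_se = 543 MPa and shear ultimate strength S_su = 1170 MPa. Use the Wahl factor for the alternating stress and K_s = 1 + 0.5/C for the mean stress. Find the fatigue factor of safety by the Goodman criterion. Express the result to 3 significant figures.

C = D/d = 16.2/2.6 = 6.2308; K_W = (4C−1)/(4C−4)+0.615/C = 1.2421; K_s = 1+0.5/C = 1.0802
F_a = (F_max−F_min)/2 = 80.5 N; F_m = (F_max+F_min)/2 = 270.5 N
τ_a = K_W·8F_aD/(πd³) = 1.2421 × 188.94 = 234.68 MPa
τ_m = K_s·8F_mD/(πd³) = 1.0802 × 634.9 = 685.84 MPa
Goodman: 1/n_f = τ_a/S_se + τ_m/S_su = 234.68/543 + 685.84/1170 = 0.43220 + 0.58619 = 1.0184
n_f = 1/1.0184 = 0.9819

0.982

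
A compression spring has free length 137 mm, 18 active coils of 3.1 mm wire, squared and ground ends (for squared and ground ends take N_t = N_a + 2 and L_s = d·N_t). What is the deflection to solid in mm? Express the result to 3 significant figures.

N_t = 20; L_s = 3.1·20 = 62 mm
δ_solid = L₀ − L_s = 137 − 62 = 75 mm

75.0 mm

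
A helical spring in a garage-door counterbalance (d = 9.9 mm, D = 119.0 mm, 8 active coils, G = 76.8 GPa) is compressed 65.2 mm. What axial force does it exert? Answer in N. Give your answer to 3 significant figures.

446 N

k = Gd⁴/(8D³N_a) = (76.8×10³)(9.9⁴)/(8·119.0³·8) = 6.8404 N/mm
F = k·δ = 6.8404 × 65.2 = 445.99 N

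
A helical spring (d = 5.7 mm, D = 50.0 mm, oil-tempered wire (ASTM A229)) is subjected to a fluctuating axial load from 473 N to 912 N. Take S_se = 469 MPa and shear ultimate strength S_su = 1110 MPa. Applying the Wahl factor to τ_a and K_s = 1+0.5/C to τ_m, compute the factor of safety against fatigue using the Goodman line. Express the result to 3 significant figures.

C = D/d = 50.0/5.7 = 8.7719; K_W = (4C−1)/(4C−4)+0.615/C = 1.1666; K_s = 1+0.5/C = 1.0570
F_a = (F_max−F_min)/2 = 219.5 N; F_m = (F_max+F_min)/2 = 692.5 N
τ_a = K_W·8F_aD/(πd³) = 1.1666 × 150.91 = 176.05 MPa
τ_m = K_s·8F_mD/(πd³) = 1.0570 × 476.11 = 503.25 MPa
Goodman: 1/n_f = τ_a/S_se + τ_m/S_su = 176.05/469 + 503.25/1110 = 0.37538 + 0.45337 = 0.82876
n_f = 1/0.82876 = 1.207

1.21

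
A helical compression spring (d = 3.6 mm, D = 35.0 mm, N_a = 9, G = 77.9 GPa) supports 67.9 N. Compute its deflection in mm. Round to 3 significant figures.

k = Gd⁴/(8D³N_a) = (77.9×10³)(3.6⁴)/(8·35.0³·9) = 4.2385 N/mm
δ = F/k = 67.9 / 4.2385 = 16.02 mm

16.0 mm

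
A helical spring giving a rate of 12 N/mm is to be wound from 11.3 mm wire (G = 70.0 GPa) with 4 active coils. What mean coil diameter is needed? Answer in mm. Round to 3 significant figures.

144 mm

D = (Gd⁴/(8N_a·k))^(1/3) = (70.0×10³·11.3⁴/(8·4·12))^(1/3)
  = (2.97222e+06)^(1/3) = 143.7784 mm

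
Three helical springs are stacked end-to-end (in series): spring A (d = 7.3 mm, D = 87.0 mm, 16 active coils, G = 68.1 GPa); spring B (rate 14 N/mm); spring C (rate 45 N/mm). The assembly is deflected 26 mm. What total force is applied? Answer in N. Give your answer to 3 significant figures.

49.1 N

k_A = Gd⁴/(8D³N_a) = (68.1×10³)(7.3⁴)/(8·87.0³·16) = 2.2944 N/mm
Series: 1/k_eq = 1/2.2944 + 1/14 + 1/45 = 0.52949; k_eq = 1.8886 N/mm
F = k_eq·δ = 1.8886·26 = 49.104 N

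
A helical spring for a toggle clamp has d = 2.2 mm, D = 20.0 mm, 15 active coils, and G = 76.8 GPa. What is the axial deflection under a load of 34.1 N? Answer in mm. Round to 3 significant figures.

18.2 mm

k = Gd⁴/(8D³N_a) = (76.8×10³)(2.2⁴)/(8·20.0³·15) = 1.874 N/mm
δ = F/k = 34.1 / 1.874 = 18.196 mm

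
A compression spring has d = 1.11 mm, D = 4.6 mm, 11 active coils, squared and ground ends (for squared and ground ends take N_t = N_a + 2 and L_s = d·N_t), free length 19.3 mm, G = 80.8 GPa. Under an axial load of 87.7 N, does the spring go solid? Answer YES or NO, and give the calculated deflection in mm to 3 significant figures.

k = Gd⁴/(8D³N_a) = (80.8×10³)(1.11⁴)/(8·4.6³·11) = 14.32 N/mm
N_t = 13; L_s = 1.11·13 = 14.43 mm; δ_solid = L₀ − L_s = 19.3 − 14.43 = 4.87 mm
δ = F/k = 87.7/14.32 = 6.1242 mm
δ ≥ δ_solid → spring goes solid

YES, δ = 6.12 mm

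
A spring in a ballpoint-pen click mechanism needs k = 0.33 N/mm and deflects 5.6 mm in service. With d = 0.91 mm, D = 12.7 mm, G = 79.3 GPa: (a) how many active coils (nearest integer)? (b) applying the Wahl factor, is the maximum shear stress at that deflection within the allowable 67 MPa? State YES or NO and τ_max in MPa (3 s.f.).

N_a = Gd⁴/(8D³k) = (79.3×10³)(0.91⁴)/(8·12.7³·0.33) = 10.06 → N_a = 10
Actual rate k = Gd⁴/(8D³·10) = 0.33185 N/mm
Working load F = kδ = 0.33185·5.6 = 1.8583 N
C = 12.7/0.91 = 13.9560; K_W = (4C−1)/(4C−4)+0.615/C = 1.1020
τ_max = K_W·8FD/(πd³) = 1.1020·79.753 = 87.884 MPa
τ_max > 67 MPa → exceeds allowable

(a) 10 coils; (b) NO, τ_max = 87.9 MPa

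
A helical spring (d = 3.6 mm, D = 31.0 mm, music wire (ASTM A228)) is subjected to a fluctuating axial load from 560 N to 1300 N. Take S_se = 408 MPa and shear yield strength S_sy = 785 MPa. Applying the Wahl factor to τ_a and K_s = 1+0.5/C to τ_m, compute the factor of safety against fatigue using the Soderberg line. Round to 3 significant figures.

C = D/d = 31.0/3.6 = 8.6111; K_W = (4C−1)/(4C−4)+0.615/C = 1.1700; K_s = 1+0.5/C = 1.0581
F_a = (F_max−F_min)/2 = 370 N; F_m = (F_max+F_min)/2 = 930 N
τ_a = K_W·8F_aD/(πd³) = 1.1700 × 626.03 = 732.43 MPa
τ_m = K_s·8F_mD/(πd³) = 1.0581 × 1573.5 = 1664.9 MPa
Soderberg: 1/n_f = τ_a/S_se + τ_m/S_sy = 732.43/408 + 1664.9/785 = 1.79517 + 2.12090 = 3.9161
n_f = 1/3.9161 = 0.2554

0.255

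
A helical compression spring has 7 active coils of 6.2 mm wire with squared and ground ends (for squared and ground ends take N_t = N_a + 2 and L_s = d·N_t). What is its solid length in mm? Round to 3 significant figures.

squared and ground ends: N_t = N_a + 2 = 7 + 2 = 9
L_s = d·N_t = 6.2 × 9 = 55.8 mm

55.8 mm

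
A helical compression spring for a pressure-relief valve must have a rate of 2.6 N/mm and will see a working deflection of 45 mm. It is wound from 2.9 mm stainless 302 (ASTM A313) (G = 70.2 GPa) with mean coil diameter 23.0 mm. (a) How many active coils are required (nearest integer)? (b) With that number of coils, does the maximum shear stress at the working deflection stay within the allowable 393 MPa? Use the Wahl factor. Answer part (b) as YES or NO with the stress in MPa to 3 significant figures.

N_a = Gd⁴/(8D³k) = (70.2×10³)(2.9⁴)/(8·23.0³·2.6) = 19.62 → N_a = 20
Actual rate k = Gd⁴/(8D³·20) = 2.5505 N/mm
Working load F = kδ = 2.5505·45 = 114.77 N
C = 23.0/2.9 = 7.9310; K_W = (4C−1)/(4C−4)+0.615/C = 1.1858
τ_max = K_W·8FD/(πd³) = 1.1858·275.62 = 326.82 MPa
τ_max ≤ 393 MPa → acceptable

(a) 20 coils; (b) YES, τ_max = 327 MPa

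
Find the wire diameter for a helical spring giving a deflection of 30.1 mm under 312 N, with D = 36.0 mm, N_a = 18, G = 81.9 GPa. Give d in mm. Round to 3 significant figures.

5.40 mm

Required rate k = F/δ = 312/30.1 = 10.365 N/mm
d = (8D³N_a·k / G)^(1/4) = (8·36.0³·18·10.365 / (81.9×10³))^0.25
  = (850.3)^0.25 = 5.4000 mm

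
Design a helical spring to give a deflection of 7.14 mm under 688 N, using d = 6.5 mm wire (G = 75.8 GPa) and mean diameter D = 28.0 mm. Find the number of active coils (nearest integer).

Required rate k = F/δ = 688/7.14 = 96.359 N/mm
N_a = Gd⁴/(8D³k) = (75.8×10³ × 6.5⁴)/(8 × 28.0³ × 96.359)
    = 1.35308e+08 / 1.69221e+07 = 7.996 → 8 coils

8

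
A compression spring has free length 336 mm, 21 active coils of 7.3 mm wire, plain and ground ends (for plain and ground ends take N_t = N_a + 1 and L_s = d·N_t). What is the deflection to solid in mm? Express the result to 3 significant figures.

N_t = 22; L_s = 7.3·22 = 160.6 mm
δ_solid = L₀ − L_s = 336 − 160.6 = 175.4 mm

175 mm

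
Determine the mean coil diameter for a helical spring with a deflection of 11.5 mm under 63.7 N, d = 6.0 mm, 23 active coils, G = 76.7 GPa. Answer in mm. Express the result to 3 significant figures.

Required rate k = F/δ = 63.7/11.5 = 5.5391 N/mm
D = (Gd⁴/(8N_a·k))^(1/3) = (76.7×10³·6.0⁴/(8·23·5.5391))^(1/3)
  = (97530.6)^(1/3) = 46.0306 mm

46.0 mm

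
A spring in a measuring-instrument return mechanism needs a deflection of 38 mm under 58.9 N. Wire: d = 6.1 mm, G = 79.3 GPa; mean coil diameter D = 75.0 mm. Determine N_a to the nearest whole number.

Required rate k = F/δ = 58.9/38 = 1.55 N/mm
N_a = Gd⁴/(8D³k) = (79.3×10³ × 6.1⁴)/(8 × 75.0³ × 1.55)
    = 1.09798e+08 / 5.23125e+06 = 20.99 → 21 coils

21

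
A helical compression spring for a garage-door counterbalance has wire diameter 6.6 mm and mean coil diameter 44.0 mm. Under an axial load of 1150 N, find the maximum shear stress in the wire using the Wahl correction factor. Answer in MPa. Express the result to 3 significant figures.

549 MPa

Spring index C = D/d = 44.0/6.6 = 6.6667
K_W = (4C−1)/(4C−4) + 0.615/C = 25.667/22.667 + 0.0922 = 1.2246
τ₀ = 8FD/(πd³) = 8·1150·44.0/(π·6.6³) = 404800/903.2 = 448.19 MPa
τ_max = K·τ₀ = 1.2246 × 448.19 = 548.85 MPa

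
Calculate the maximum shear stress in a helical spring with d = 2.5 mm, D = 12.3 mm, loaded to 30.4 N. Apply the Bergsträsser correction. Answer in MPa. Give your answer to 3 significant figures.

79.2 MPa

Spring index C = D/d = 12.3/2.5 = 4.9200
K_B = (4C+2)/(4C−3) = 21.680/16.680 = 1.2998
τ₀ = 8FD/(πd³) = 8·30.4·12.3/(π·2.5³) = 2991.36/49.087 = 60.939 MPa
τ_max = K·τ₀ = 1.2998 × 60.939 = 79.207 MPa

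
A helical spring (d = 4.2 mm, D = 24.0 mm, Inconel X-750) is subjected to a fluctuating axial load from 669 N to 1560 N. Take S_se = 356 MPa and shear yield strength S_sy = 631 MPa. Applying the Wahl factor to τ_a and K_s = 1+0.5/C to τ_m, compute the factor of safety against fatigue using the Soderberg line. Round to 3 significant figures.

0.346

C = D/d = 24.0/4.2 = 5.7143; K_W = (4C−1)/(4C−4)+0.615/C = 1.2667; K_s = 1+0.5/C = 1.0875
F_a = (F_max−F_min)/2 = 445.5 N; F_m = (F_max+F_min)/2 = 1114.5 N
τ_a = K_W·8F_aD/(πd³) = 1.2667 × 367.49 = 465.51 MPa
τ_m = K_s·8F_mD/(πd³) = 1.0875 × 919.36 = 999.8 MPa
Soderberg: 1/n_f = τ_a/S_se + τ_m/S_sy = 465.51/356 + 999.8/631 = 1.30762 + 1.58447 = 2.8921
n_f = 1/2.8921 = 0.3458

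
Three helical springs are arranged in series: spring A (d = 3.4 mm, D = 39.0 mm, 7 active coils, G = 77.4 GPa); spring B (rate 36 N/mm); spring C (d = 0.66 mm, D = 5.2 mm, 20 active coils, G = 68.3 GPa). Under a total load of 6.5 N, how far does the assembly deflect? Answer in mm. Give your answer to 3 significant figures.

13.6 mm

k_A = Gd⁴/(8D³N_a) = (77.4×10³)(3.4⁴)/(8·39.0³·7) = 3.1137 N/mm
k_C = Gd⁴/(8D³N_a) = (68.3×10³)(0.66⁴)/(8·5.2³·20) = 0.57606 N/mm
Series: 1/k_eq = 1/3.1137 + 1/36 + 1/0.57606 = 2.0849; k_eq = 0.47964 N/mm
δ = F/k_eq = 6.5/0.47964 = 13.552 mm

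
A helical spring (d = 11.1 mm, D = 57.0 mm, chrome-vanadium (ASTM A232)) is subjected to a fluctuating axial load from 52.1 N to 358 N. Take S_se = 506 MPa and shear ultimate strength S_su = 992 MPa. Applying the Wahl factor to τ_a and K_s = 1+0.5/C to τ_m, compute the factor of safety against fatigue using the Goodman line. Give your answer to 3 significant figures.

C = D/d = 57.0/11.1 = 5.1351; K_W = (4C−1)/(4C−4)+0.615/C = 1.3011; K_s = 1+0.5/C = 1.0974
F_a = (F_max−F_min)/2 = 152.95 N; F_m = (F_max+F_min)/2 = 205.05 N
τ_a = K_W·8F_aD/(πd³) = 1.3011 × 16.233 = 21.121 MPa
τ_m = K_s·8F_mD/(πd³) = 1.0974 × 21.762 = 23.881 MPa
Goodman: 1/n_f = τ_a/S_se + τ_m/S_su = 21.121/506 + 23.881/992 = 0.04174 + 0.02407 = 0.065815
n_f = 1/0.065815 = 15.19

15.2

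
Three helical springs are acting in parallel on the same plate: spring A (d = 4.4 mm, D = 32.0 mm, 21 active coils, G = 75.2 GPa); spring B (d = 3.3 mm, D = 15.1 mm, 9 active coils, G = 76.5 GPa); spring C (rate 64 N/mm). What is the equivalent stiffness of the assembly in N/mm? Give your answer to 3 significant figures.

k_A = Gd⁴/(8D³N_a) = (75.2×10³)(4.4⁴)/(8·32.0³·21) = 5.12 N/mm
k_B = Gd⁴/(8D³N_a) = (76.5×10³)(3.3⁴)/(8·15.1³·9) = 36.598 N/mm
Parallel: k_eq = 5.12 + 36.598 + 64 = 105.72 N/mm

106 N/mm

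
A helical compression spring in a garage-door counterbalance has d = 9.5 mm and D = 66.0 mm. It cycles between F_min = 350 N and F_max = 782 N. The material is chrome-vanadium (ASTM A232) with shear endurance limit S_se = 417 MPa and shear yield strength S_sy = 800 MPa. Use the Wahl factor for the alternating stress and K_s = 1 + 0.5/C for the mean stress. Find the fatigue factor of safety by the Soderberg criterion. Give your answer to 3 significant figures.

3.68

C = D/d = 66.0/9.5 = 6.9474; K_W = (4C−1)/(4C−4)+0.615/C = 1.2146; K_s = 1+0.5/C = 1.0720
F_a = (F_max−F_min)/2 = 216 N; F_m = (F_max+F_min)/2 = 566 N
τ_a = K_W·8F_aD/(πd³) = 1.2146 × 42.342 = 51.429 MPa
τ_m = K_s·8F_mD/(πd³) = 1.0720 × 110.95 = 118.94 MPa
Soderberg: 1/n_f = τ_a/S_se + τ_m/S_sy = 51.429/417 + 118.94/800 = 0.12333 + 0.14867 = 0.272
n_f = 1/0.272 = 3.676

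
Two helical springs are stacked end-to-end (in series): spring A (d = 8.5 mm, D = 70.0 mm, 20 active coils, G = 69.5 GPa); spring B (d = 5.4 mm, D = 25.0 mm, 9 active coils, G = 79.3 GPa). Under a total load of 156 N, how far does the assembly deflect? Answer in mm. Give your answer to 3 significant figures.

26.2 mm

k_A = Gd⁴/(8D³N_a) = (69.5×10³)(8.5⁴)/(8·70.0³·20) = 6.6107 N/mm
k_B = Gd⁴/(8D³N_a) = (79.3×10³)(5.4⁴)/(8·25.0³·9) = 59.937 N/mm
Series: 1/k_eq = 1/6.6107 + 1/59.937 = 0.16795; k_eq = 5.954 N/mm
δ = F/k_eq = 156/5.954 = 26.201 mm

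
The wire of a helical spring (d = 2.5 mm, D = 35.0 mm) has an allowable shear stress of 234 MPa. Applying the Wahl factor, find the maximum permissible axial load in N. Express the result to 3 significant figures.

C = D/d = 35.0/2.5 = 14.0000
K_W = (4C−1)/(4C−4) + 0.615/C = 55.000/52.000 + 0.0439 = 1.1016
τ_max = K·8FD/(πd³) → F_max = τ_allow·πd³/(8DK)
F_max = 234·π·2.5³/(8·35.0·1.1016) = 11486/308.45 = 37.239 N

37.2 N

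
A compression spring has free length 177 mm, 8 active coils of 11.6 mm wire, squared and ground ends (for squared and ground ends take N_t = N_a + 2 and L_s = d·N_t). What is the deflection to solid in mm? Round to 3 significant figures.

61.0 mm

N_t = 10; L_s = 11.6·10 = 116 mm
δ_solid = L₀ − L_s = 177 − 116 = 61 mm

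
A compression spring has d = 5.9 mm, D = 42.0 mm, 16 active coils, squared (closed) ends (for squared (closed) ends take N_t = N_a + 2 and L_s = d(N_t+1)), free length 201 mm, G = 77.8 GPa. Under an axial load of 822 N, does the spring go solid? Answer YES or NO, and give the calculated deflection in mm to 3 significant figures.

NO, δ = 82.7 mm

k = Gd⁴/(8D³N_a) = (77.8×10³)(5.9⁴)/(8·42.0³·16) = 9.941 N/mm
N_t = 18; L_s = 5.9·19 = 112.1 mm; δ_solid = L₀ − L_s = 201 − 112.1 = 88.9 mm
δ = F/k = 822/9.941 = 82.688 mm
δ < δ_solid → spring does not go solid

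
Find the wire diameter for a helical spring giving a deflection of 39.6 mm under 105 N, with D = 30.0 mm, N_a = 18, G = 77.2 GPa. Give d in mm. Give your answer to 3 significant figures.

3.40 mm

Required rate k = F/δ = 105/39.6 = 2.6515 N/mm
d = (8D³N_a·k / G)^(1/4) = (8·30.0³·18·2.6515 / (77.2×10³))^0.25
  = (133.54)^0.25 = 3.3994 mm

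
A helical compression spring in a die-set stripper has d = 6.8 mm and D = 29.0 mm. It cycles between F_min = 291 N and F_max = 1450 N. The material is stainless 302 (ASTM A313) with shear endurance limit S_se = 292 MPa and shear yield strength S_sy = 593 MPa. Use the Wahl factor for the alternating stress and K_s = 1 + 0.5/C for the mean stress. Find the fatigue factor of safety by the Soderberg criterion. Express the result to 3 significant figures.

C = D/d = 29.0/6.8 = 4.2647; K_W = (4C−1)/(4C−4)+0.615/C = 1.3739; K_s = 1+0.5/C = 1.1172
F_a = (F_max−F_min)/2 = 579.5 N; F_m = (F_max+F_min)/2 = 870.5 N
τ_a = K_W·8F_aD/(πd³) = 1.3739 × 136.1 = 187 MPa
τ_m = K_s·8F_mD/(πd³) = 1.1172 × 204.45 = 228.42 MPa
Soderberg: 1/n_f = τ_a/S_se + τ_m/S_sy = 187/292 + 228.42/593 = 0.64040 + 0.38519 = 1.0256
n_f = 1/1.0256 = 0.9751

0.975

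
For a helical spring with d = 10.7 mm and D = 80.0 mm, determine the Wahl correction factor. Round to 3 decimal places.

1.198

C = D/d = 80.0/10.7 = 7.4766
K_W = (4C−1)/(4C−4) + 0.615/C = 28.907/25.907 + 0.0823 = 1.1981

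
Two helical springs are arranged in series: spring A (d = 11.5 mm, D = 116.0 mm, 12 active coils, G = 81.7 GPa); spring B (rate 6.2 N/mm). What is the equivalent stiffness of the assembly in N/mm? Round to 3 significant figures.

k_A = Gd⁴/(8D³N_a) = (81.7×10³)(11.5⁴)/(8·116.0³·12) = 9.536 N/mm
Series: 1/k_eq = 1/9.536 + 1/6.2 = 0.26616; k_eq = 3.7572 N/mm

3.76 N/mm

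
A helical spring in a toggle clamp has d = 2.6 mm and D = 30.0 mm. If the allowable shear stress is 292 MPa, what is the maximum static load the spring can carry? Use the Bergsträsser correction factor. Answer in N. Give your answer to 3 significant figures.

C = D/d = 30.0/2.6 = 11.5385
K_B = (4C+2)/(4C−3) = 48.154/43.154 = 1.1159
τ_max = K·8FD/(πd³) → F_max = τ_allow·πd³/(8DK)
F_max = 292·π·2.6³/(8·30.0·1.1159) = 16123/267.81 = 60.205 N

60.2 N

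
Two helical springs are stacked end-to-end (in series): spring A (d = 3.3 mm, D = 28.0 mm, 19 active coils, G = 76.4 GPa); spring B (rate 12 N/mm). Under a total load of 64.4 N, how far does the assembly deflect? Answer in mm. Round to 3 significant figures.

29.1 mm

k_A = Gd⁴/(8D³N_a) = (76.4×10³)(3.3⁴)/(8·28.0³·19) = 2.7154 N/mm
Series: 1/k_eq = 1/2.7154 + 1/12 = 0.45161; k_eq = 2.2143 N/mm
δ = F/k_eq = 64.4/2.2143 = 29.083 mm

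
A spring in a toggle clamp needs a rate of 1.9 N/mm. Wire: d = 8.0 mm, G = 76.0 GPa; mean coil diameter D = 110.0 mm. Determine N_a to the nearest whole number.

N_a = Gd⁴/(8D³k) = (76.0×10³ × 8.0⁴)/(8 × 110.0³ × 1.9)
    = 3.11296e+08 / 2.02312e+07 = 15.39 → 15 coils

15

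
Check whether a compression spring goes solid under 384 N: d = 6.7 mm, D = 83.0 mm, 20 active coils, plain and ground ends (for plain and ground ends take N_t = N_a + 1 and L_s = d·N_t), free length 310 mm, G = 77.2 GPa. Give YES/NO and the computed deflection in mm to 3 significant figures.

k = Gd⁴/(8D³N_a) = (77.2×10³)(6.7⁴)/(8·83.0³·20) = 1.7004 N/mm
N_t = 21; L_s = 6.7·21 = 140.7 mm; δ_solid = L₀ − L_s = 310 − 140.7 = 169.3 mm
δ = F/k = 384/1.7004 = 225.82 mm
δ ≥ δ_solid → spring goes solid

YES, δ = 226 mm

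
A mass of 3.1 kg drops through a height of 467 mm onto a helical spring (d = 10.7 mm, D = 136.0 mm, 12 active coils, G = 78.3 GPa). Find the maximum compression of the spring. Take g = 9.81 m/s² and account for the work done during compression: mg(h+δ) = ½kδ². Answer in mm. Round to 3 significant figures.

89.2 mm

k = Gd⁴/(8D³N_a) = (78.3×10³)(10.7⁴)/(8·136.0³·12) = 4.2502 N/mm
W = mg = 3.1 × 9.81 = 30.411 N
½kδ² − Wδ − Wh = 0 → δ = (W + √(W² + 2kWh))/k
δ = (30.411 + √(924.83 + 120722))/4.2502 = (30.411 + 348.78)/4.2502 = 89.217 mm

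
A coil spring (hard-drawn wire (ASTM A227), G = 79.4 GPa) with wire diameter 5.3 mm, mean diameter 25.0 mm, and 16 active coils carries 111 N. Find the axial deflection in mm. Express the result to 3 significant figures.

k = Gd⁴/(8D³N_a) = (79.4×10³)(5.3⁴)/(8·25.0³·16) = 31.325 N/mm
δ = F/k = 111 / 31.325 = 3.5435 mm

3.54 mm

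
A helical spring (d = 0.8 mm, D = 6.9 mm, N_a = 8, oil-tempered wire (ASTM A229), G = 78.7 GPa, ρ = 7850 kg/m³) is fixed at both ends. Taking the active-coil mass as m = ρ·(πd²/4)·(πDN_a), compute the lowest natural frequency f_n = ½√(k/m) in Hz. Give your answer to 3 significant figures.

748 Hz

k = Gd⁴/(8D³N_a) = (78.7×10³)(0.8⁴)/(8·6.9³·8) = 1.5332 N/mm = 1533.2 N/m
Wire length L = πDN_a = π·6.9·8 = 173.42 mm
m = ρ·(πd²/4)·L = 7850 × 0.50265×10⁻⁶ m² × 0.17342 m = 0.00068427 kg
f_n = ½√(k/m) = 0.5·√(1533.2/0.00068427) = 0.5·√(2.2407e+06) = 748.44 Hz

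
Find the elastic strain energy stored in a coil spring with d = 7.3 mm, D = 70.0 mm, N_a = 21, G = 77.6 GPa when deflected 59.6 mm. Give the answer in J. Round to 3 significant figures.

6.79 J

k = Gd⁴/(8D³N_a) = (77.6×10³)(7.3⁴)/(8·70.0³·21) = 3.8243 N/mm
U = ½kδ² = 0.5 × 3.8243 × 59.6² = 6792.2 N·mm = 6.7922 J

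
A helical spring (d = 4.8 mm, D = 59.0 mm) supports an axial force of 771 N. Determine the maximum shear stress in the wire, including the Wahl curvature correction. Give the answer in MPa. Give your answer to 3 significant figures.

Spring index C = D/d = 59.0/4.8 = 12.2917
K_W = (4C−1)/(4C−4) + 0.615/C = 48.167/45.167 + 0.0500 = 1.1165
τ₀ = 8FD/(πd³) = 8·771·59.0/(π·4.8³) = 363912/347.44 = 1047.4 MPa
τ_max = K·τ₀ = 1.1165 × 1047.4 = 1169.4 MPa

1170 MPa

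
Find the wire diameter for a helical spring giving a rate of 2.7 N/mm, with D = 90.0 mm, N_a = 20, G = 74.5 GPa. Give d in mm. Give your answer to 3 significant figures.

d = (8D³N_a·k / G)^(1/4) = (8·90.0³·20·2.7 / (74.5×10³))^0.25
  = (4227.2)^0.25 = 8.0633 mm

8.06 mm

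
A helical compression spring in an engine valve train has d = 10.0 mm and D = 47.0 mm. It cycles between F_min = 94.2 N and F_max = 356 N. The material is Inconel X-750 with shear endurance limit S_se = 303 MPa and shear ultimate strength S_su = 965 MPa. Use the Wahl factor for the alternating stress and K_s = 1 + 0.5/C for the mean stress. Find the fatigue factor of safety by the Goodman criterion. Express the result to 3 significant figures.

C = D/d = 47.0/10.0 = 4.7000; K_W = (4C−1)/(4C−4)+0.615/C = 1.3336; K_s = 1+0.5/C = 1.1064
F_a = (F_max−F_min)/2 = 130.9 N; F_m = (F_max+F_min)/2 = 225.1 N
τ_a = K_W·8F_aD/(πd³) = 1.3336 × 15.667 = 20.892 MPa
τ_m = K_s·8F_mD/(πd³) = 1.1064 × 26.941 = 29.807 MPa
Goodman: 1/n_f = τ_a/S_se + τ_m/S_su = 20.892/303 + 29.807/965 = 0.06895 + 0.03089 = 0.09984
n_f = 1/0.09984 = 10.02

10.0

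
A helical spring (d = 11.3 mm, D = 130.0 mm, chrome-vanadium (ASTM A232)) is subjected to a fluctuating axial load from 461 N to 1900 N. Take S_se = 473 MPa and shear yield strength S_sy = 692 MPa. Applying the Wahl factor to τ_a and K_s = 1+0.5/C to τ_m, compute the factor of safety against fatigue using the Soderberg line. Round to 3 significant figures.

C = D/d = 130.0/11.3 = 11.5044; K_W = (4C−1)/(4C−4)+0.615/C = 1.1249; K_s = 1+0.5/C = 1.0435
F_a = (F_max−F_min)/2 = 719.5 N; F_m = (F_max+F_min)/2 = 1180.5 N
τ_a = K_W·8F_aD/(πd³) = 1.1249 × 165.07 = 185.68 MPa
τ_m = K_s·8F_mD/(πd³) = 1.0435 × 270.84 = 282.61 MPa
Soderberg: 1/n_f = τ_a/S_se + τ_m/S_sy = 185.68/473 + 282.61/692 = 0.39257 + 0.40840 = 0.80097
n_f = 1/0.80097 = 1.248

1.25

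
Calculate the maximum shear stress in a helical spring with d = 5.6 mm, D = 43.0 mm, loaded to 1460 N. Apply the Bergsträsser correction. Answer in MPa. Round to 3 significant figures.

Spring index C = D/d = 43.0/5.6 = 7.6786
K_B = (4C+2)/(4C−3) = 32.714/27.714 = 1.1804
τ₀ = 8FD/(πd³) = 8·1460·43.0/(π·5.6³) = 502240/551.71 = 910.33 MPa
τ_max = K·τ₀ = 1.1804 × 910.33 = 1074.6 MPa

1070 MPa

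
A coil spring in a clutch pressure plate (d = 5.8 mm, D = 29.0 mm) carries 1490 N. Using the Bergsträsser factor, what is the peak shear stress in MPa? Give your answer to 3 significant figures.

Spring index C = D/d = 29.0/5.8 = 5.0000
K_B = (4C+2)/(4C−3) = 22.000/17.000 = 1.2941
τ₀ = 8FD/(πd³) = 8·1490·29.0/(π·5.8³) = 345680/612.96 = 563.95 MPa
τ_max = K·τ₀ = 1.2941 × 563.95 = 729.82 MPa

730 MPa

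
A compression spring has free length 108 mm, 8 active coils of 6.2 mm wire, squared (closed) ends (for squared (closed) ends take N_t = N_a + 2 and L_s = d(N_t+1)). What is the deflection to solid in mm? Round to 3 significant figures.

N_t = 10; L_s = 6.2·11 = 68.2 mm
δ_solid = L₀ − L_s = 108 − 68.2 = 39.8 mm

39.8 mm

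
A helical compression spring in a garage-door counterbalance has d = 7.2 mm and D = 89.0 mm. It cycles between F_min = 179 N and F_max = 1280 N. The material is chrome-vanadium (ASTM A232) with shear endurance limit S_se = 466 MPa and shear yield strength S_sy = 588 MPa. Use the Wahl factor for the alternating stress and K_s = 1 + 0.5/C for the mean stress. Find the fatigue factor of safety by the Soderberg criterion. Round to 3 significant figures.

C = D/d = 89.0/7.2 = 12.3611; K_W = (4C−1)/(4C−4)+0.615/C = 1.1158; K_s = 1+0.5/C = 1.0404
F_a = (F_max−F_min)/2 = 550.5 N; F_m = (F_max+F_min)/2 = 729.5 N
τ_a = K_W·8F_aD/(πd³) = 1.1158 × 334.26 = 372.96 MPa
τ_m = K_s·8F_mD/(πd³) = 1.0404 × 442.95 = 460.87 MPa
Soderberg: 1/n_f = τ_a/S_se + τ_m/S_sy = 372.96/466 + 460.87/588 = 0.80035 + 0.78379 = 1.5841
n_f = 1/1.5841 = 0.6313

0.631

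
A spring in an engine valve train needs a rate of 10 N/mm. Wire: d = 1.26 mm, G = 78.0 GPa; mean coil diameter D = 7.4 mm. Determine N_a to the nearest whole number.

6

N_a = Gd⁴/(8D³k) = (78.0×10³ × 1.26⁴)/(8 × 7.4³ × 10)
    = 196597 / 32417.9 = 6.064 → 6 coils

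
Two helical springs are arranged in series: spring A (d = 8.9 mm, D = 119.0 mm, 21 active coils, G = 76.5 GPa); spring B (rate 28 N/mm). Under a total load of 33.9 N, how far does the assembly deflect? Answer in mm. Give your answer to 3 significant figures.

k_A = Gd⁴/(8D³N_a) = (76.5×10³)(8.9⁴)/(8·119.0³·21) = 1.6954 N/mm
Series: 1/k_eq = 1/1.6954 + 1/28 = 0.62555; k_eq = 1.5986 N/mm
δ = F/k_eq = 33.9/1.5986 = 21.206 mm

21.2 mm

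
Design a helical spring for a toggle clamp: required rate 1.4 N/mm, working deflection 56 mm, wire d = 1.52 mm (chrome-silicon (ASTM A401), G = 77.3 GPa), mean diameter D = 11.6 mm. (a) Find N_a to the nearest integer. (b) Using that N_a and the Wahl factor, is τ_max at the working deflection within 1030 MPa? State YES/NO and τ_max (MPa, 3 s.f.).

N_a = Gd⁴/(8D³k) = (77.3×10³)(1.52⁴)/(8·11.6³·1.4) = 23.6 → N_a = 24
Actual rate k = Gd⁴/(8D³·24) = 1.3768 N/mm
Working load F = kδ = 1.3768·56 = 77.102 N
C = 11.6/1.52 = 7.6316; K_W = (4C−1)/(4C−4)+0.615/C = 1.1937
τ_max = K_W·8FD/(πd³) = 1.1937·648.54 = 774.15 MPa
τ_max ≤ 1030 MPa → acceptable

(a) 24 coils; (b) YES, τ_max = 774 MPa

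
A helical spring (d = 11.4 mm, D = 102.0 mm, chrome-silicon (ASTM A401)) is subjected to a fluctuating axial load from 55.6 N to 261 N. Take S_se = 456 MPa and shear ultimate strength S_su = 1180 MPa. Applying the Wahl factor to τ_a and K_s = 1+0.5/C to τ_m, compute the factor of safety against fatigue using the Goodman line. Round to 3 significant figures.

14.1

C = D/d = 102.0/11.4 = 8.9474; K_W = (4C−1)/(4C−4)+0.615/C = 1.1631; K_s = 1+0.5/C = 1.0559
F_a = (F_max−F_min)/2 = 102.7 N; F_m = (F_max+F_min)/2 = 158.3 N
τ_a = K_W·8F_aD/(πd³) = 1.1631 × 18.005 = 20.942 MPa
τ_m = K_s·8F_mD/(πd³) = 1.0559 × 27.753 = 29.304 MPa
Goodman: 1/n_f = τ_a/S_se + τ_m/S_su = 20.942/456 + 29.304/1180 = 0.04593 + 0.02483 = 0.070759
n_f = 1/0.070759 = 14.13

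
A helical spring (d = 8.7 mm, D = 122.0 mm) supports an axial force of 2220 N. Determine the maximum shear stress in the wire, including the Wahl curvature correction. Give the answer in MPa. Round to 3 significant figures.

Spring index C = D/d = 122.0/8.7 = 14.0230
K_W = (4C−1)/(4C−4) + 0.615/C = 55.092/52.092 + 0.0439 = 1.1014
τ₀ = 8FD/(πd³) = 8·2220·122.0/(π·8.7³) = 2.16672e+06/2068.7 = 1047.4 MPa
τ_max = K·τ₀ = 1.1014 × 1047.4 = 1153.6 MPa

1150 MPa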